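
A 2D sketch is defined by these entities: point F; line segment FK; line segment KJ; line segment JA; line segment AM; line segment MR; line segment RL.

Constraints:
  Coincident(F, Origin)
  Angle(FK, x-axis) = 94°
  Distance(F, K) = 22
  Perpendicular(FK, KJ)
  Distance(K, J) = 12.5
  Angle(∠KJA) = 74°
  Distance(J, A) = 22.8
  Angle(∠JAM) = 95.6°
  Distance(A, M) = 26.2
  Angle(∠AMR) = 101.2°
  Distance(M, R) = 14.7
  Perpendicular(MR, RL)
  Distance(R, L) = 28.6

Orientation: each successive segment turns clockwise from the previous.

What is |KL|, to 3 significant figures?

9.08

F is at the origin; FK runs at 94.0° with length 22.0, so K = (-1.53, 21.9). FK ⟂ KJ, so KJ runs at 4.00°; with |KJ| = 12.5, J = (10.9, 22.8). ∠KJA = 74.0° gives JA at -102° from the x-axis; with |JA| = 22.8, A = (6.19, 0.517). ∠JAM = 95.6° gives AM at 174° from the x-axis; with |AM| = 26.2, M = (-19.8, 3.44). ∠AMR = 101.2° gives MR at 94.8° from the x-axis; with |MR| = 14.7, R = (-21.1, 18.1). MR is perpendicular to RL, so RL runs at 4.80°; with |RL| = 28.6, L = (7.43, 20.5). Then |KL| = |L − K| = 9.08.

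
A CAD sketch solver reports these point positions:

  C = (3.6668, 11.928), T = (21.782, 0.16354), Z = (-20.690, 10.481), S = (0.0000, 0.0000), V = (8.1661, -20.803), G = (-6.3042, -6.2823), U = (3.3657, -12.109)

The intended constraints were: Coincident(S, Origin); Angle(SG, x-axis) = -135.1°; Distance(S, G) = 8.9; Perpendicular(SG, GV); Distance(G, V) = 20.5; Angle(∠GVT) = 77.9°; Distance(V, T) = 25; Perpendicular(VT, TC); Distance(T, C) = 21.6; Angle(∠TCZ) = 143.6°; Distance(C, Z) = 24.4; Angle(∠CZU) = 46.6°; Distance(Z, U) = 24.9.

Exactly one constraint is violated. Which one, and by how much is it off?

Distance(Z, U) = 24.9 — off by 8.10.

S = (0.00, 0.00) ✓; SG at -135.1° ✓; |SG| = 8.900 ✓; ∠(SG, GV) = 90.00° ✓; |GV| = 20.50 ✓; ∠GVT = 77.90° ✓; |VT| = 25.00 ✓; ∠(VT, TC) = 90.00° ✓; |TC| = 21.60 ✓; ∠TCZ = 143.6° ✓; |CZ| = 24.40 ✓; ∠CZU = 46.60° ✓; |ZU| = 33.00 ✗.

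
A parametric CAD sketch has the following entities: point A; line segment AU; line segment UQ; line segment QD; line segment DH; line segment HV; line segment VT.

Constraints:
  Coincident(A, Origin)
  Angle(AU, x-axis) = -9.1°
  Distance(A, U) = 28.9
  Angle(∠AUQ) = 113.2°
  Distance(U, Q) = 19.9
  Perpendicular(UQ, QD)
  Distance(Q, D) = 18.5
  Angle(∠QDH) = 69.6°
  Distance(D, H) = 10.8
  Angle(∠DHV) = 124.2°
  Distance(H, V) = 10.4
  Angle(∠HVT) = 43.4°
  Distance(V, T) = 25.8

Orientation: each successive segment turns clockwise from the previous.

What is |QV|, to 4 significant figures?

13.43

A is at the origin; AU runs at -9.1° with length 28.9, so U = (28.54, -4.571). ∠AUQ = 113.2° gives UQ at -75.90° from the x-axis; with |UQ| = 19.9, Q = (33.38, -23.87). UQ is perpendicular to QD, so QD runs at -165.9°; with |QD| = 18.5, D = (15.44, -28.38). ∠QDH = 69.6° gives DH at 83.70° from the x-axis; with |DH| = 10.8, H = (16.63, -17.64). ∠DHV = 124.2° gives HV at 27.90° from the x-axis; with |HV| = 10.4, V = (25.82, -12.78). Then |QV| = |V − Q| = 13.43.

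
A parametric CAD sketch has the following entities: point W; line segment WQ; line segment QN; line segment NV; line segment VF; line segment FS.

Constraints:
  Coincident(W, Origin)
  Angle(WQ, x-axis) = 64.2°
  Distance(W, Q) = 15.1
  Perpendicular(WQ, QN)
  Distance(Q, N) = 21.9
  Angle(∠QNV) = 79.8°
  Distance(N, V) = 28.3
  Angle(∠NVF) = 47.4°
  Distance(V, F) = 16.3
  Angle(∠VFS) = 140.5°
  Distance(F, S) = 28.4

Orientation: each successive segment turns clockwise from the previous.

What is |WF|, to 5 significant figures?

7.0373

W is at the origin; WQ runs at 64.2° with length 15.1, so Q = (6.5720, 13.595). WQ ⟂ QN, so QN runs at -25.800°; with |QN| = 21.9, N = (26.289, 4.0633). ∠QNV = 79.8° gives NV at -126.00° from the x-axis; with |NV| = 28.3, V = (9.6546, -18.832). ∠NVF = 47.4° gives VF at 101.40° from the x-axis; with |VF| = 16.3, F = (6.4328, -2.8535). Then |WF| = |F − W| = 7.0373.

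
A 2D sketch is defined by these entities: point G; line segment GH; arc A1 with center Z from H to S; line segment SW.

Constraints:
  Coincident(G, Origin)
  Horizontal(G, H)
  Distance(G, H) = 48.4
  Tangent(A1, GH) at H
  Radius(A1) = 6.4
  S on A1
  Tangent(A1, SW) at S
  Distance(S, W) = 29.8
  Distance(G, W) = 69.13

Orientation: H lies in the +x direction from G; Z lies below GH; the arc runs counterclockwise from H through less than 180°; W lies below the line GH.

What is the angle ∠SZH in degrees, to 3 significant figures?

124°

Checks: |ZS| = 6.400 ✓; ∠(ZS, SW) = 90.00° ✓; |SW| = 29.80 ✓; |GW| = 69.13 ✓.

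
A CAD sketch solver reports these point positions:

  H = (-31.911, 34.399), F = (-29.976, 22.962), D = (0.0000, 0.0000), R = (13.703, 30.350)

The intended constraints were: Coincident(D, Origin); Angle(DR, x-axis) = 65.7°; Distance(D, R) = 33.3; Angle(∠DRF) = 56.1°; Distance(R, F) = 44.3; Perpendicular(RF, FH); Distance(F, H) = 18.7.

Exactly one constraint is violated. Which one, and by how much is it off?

Distance(F, H) = 18.7 — off by 7.10.

D = (0.00, 0.00) ✓; DR at 65.70° ✓; |DR| = 33.30 ✓; ∠DRF = 56.10° ✓; |RF| = 44.30 ✓; ∠(RF, FH) = 90.00° ✓; |FH| = 11.60 ✗.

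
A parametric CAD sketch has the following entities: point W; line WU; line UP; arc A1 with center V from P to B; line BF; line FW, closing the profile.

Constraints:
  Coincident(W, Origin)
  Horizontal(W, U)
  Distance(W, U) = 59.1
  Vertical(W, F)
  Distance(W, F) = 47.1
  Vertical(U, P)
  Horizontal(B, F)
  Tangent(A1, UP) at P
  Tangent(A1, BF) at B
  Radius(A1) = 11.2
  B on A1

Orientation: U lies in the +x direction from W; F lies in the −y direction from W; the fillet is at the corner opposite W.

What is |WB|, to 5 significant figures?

67.178

The virtual corner opposite W is at (59.100, -47.100). The tangent condition forces VP to be normal to UP and since A1 is tangent to BF there, VB ⟂ BF, with radius 11.2, so the center V sits 11.2 in from both sides at V = (47.900, -35.900). That places the tangent points at P = (59.100, -35.900) on UP and B = (47.900, -47.100) on BF. Then |WB| = |B − W| = 67.178.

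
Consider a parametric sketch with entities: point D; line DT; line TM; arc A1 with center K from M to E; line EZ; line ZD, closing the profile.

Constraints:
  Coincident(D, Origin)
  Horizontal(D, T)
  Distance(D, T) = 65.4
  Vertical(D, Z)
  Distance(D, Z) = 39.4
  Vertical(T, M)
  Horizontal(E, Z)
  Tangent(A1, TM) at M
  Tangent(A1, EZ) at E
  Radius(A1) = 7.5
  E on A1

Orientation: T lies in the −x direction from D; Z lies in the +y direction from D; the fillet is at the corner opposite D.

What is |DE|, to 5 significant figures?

70.034

The virtual corner opposite D is at (-65.400, 39.400). Tangency of A1 to TM means the radius KM is perpendicular to TM and tangency of A1 to EZ means the radius KE is perpendicular to EZ, with radius 7.5, so the center K sits 7.5 in from both sides at K = (-57.900, 31.900). That places the tangent points at M = (-65.400, 31.900) on TM and E = (-57.900, 39.400) on EZ. Then |DE| = |E − D| = 70.034.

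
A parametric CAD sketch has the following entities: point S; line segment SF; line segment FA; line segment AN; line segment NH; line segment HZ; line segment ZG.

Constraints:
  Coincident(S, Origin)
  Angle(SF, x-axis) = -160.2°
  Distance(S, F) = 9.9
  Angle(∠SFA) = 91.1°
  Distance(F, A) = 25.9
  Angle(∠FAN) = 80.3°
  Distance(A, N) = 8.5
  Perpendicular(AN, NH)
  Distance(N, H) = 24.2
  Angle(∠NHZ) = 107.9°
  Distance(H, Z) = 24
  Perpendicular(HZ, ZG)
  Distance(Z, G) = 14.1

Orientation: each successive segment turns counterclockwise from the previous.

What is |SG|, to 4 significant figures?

33.35

∠NHZ = 107.9° gives HZ at -169.5° from the x-axis; with |HZ| = 24.0, Z = (-28.64, -6.930). The perpendicularity gives ZG at right angles to HZ, so ZG runs at -79.50°; with |ZG| = 14.1, G = (-26.07, -20.79). Then |SG| = |G − S| = 33.35.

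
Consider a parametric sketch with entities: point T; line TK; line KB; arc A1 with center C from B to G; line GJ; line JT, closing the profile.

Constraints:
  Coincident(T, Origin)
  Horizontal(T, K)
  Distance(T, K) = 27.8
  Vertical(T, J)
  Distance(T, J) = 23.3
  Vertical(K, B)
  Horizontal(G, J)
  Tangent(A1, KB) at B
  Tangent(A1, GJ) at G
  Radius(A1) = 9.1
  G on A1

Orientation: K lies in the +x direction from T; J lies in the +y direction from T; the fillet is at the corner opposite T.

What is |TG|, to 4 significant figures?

29.88

T is at the origin; TK is horizontal with |TK| = 27.8 and K on the +x side, so K = (27.80, 0.000). T and J share the same x with |TJ| = 23.3 and J on the +y side, so J = (0.000, 23.30). The virtual corner opposite T is at (27.80, 23.30). The tangent condition forces CB to be normal to KB and tangency of A1 to GJ means the radius CG is perpendicular to GJ, with radius 9.1, so the center C sits 9.1 in from both sides at C = (18.70, 14.20). That places the tangent points at B = (27.80, 14.20) on KB and G = (18.70, 23.30) on GJ. Then |TG| = |G − T| = 29.88.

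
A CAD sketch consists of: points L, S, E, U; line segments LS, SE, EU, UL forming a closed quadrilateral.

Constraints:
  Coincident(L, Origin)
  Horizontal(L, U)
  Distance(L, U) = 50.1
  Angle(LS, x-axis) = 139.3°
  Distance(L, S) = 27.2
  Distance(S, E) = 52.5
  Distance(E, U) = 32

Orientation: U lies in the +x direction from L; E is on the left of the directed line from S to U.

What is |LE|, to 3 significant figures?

40.6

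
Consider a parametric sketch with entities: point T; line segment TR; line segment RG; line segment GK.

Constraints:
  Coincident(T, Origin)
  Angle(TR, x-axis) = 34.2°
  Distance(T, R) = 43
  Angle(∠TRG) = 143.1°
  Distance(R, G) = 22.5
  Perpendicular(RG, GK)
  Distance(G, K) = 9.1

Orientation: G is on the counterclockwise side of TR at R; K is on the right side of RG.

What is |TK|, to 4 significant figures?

66.75

T is at the origin; TR runs at 34.2° with length 43.0, so R = 43.0·(cos 34.2°, sin 34.2°) = (35.56, 24.17). ∠TRG = 143.1°, so RG runs at 34.2° + (180° − 143.1°) = 71.10° from the x-axis; with |RG| = 22.5, G = R + 22.5·(cos 71.10°, sin 71.10°) = (42.85, 45.46). The perpendicularity gives GK at right angles to RG; with |GK| = 9.1 on the right of RG, K = G + 9.1·(0.9461, -0.3239) = (51.46, 42.51). Then |TK| = |K − T| = 66.75.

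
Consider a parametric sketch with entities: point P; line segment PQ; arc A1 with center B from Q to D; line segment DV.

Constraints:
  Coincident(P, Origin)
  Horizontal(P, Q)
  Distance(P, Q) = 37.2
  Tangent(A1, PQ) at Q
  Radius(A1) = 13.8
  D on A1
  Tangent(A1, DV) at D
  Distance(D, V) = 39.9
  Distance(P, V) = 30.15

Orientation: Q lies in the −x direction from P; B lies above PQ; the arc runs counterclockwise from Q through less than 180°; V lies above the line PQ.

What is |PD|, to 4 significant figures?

28.22

Checks: |PQ| = 37.20 ✓; |BD| = 13.80 ✓; ∠(BD, DV) = 90.00° ✓; |DV| = 39.90 ✓; |PV| = 30.15 ✓.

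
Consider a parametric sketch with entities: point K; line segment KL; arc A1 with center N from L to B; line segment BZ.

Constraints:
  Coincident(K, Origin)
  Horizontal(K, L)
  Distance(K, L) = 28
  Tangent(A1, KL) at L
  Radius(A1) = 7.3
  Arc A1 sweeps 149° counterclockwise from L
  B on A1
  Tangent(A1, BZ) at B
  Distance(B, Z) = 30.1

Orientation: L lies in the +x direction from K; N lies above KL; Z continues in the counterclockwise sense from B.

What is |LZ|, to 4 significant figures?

36.47

K is at the origin; K and L share the same y with |KL| = 28.0 and L on the +x side, so L = (28.00, 0.000). The tangent condition forces NL to be normal to KL, so N = L + (0, 7.3) = (28.00, 7.300). On A1, L sits at bearing -90° from N; a 149° counterclockwise sweep puts B at bearing 59°, so B = N + 7.3·(cos 59°, sin 59°) = (31.76, 13.56). Since A1 is tangent to BZ there, NB ⟂ BZ, so BZ runs along (−sin 59°, cos 59°); with |BZ| = 30.1, Z = (5.959, 29.06). Then |LZ| = |Z − L| = 36.47.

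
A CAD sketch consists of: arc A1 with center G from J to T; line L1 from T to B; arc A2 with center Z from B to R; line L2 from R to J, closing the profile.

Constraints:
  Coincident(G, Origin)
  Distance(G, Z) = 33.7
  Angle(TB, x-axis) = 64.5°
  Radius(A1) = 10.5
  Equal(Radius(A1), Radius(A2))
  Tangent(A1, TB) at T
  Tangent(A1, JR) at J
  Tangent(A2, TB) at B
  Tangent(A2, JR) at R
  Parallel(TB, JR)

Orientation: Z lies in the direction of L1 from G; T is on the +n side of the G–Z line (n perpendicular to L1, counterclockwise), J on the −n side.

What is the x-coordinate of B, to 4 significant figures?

5.031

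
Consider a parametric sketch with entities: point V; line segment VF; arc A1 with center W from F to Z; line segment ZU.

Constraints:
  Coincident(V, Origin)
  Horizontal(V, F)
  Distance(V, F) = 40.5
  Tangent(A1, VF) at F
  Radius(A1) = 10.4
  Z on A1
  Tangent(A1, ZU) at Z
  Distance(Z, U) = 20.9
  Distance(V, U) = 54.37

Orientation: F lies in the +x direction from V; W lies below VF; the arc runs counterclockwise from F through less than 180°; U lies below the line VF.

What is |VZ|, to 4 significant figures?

35.44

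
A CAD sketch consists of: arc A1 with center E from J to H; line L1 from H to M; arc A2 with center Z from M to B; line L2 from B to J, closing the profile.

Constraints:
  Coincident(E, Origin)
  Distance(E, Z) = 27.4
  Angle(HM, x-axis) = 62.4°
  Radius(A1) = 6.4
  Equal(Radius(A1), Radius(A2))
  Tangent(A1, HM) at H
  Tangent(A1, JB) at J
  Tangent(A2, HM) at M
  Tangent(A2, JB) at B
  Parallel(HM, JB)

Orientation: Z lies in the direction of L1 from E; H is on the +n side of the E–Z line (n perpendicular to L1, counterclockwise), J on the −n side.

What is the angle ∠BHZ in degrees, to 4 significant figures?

11.89°

The slot axis is L1's direction at 62.4°, so u = (cos 62.4°, sin 62.4°) = (0.4633, 0.8862) and n = (−sin 62.4°, cos 62.4°) = (-0.8862, 0.4633). E is at the origin and Z lies 27.4 along u from E, so Z = 27.4·u = (12.69, 24.28). Tangency of A1 to both parallel lines with radius 6.4 puts H and J at E ± 6.4·n: H = (-5.672, 2.965), J = (5.672, -2.965). Equal radii place M and B the same way about Z: M = Z + 6.4·n = (7.023, 27.25), B = Z − 6.4·n = (18.37, 21.32). Then cos ∠BHZ = HB·HZ / (|HB||HZ|), giving 11.89°.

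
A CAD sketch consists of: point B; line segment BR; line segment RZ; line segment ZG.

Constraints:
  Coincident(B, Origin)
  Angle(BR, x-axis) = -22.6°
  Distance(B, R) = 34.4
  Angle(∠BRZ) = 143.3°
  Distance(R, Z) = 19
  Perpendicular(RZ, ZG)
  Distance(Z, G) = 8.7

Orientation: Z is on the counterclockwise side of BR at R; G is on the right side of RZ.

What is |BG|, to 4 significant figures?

55.01

B is at the origin; BR runs at -22.6° with length 34.4, so R = 34.4·(cos -22.6°, sin -22.6°) = (31.76, -13.22). ∠BRZ = 143.3°, so RZ runs at -22.6° + (180° − 143.3°) = 14.10° from the x-axis; with |RZ| = 19.0, Z = R + 19.0·(cos 14.10°, sin 14.10°) = (50.19, -8.591). RZ is perpendicular to ZG; with |ZG| = 8.7 on the right of RZ, G = Z + 8.7·(0.2436, -0.9699) = (52.31, -17.03). Then |BG| = |G − B| = 55.01.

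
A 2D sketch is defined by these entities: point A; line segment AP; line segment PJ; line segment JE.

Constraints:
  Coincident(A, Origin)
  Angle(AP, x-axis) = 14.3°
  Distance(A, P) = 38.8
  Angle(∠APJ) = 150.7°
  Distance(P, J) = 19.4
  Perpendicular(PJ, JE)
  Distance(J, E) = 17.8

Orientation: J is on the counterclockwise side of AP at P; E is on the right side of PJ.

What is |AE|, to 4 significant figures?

64.71

∠APJ = 150.7°, so PJ runs at 14.3° + (180° − 150.7°) = 43.60° from the x-axis; with |PJ| = 19.4, J = P + 19.4·(cos 43.60°, sin 43.60°) = (51.65, 22.96). PJ ⟂ JE; with |JE| = 17.8 on the right of PJ, E = J + 17.8·(0.6896, -0.7242) = (63.92, 10.07). Then |AE| = |E − A| = 64.71.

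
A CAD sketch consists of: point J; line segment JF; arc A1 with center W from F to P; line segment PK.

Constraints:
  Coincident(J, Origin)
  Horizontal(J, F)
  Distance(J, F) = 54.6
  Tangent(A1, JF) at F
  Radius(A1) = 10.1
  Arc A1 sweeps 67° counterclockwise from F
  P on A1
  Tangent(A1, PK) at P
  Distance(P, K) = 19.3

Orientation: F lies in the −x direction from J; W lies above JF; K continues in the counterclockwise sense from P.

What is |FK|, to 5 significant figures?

29.252

J is at the origin; JF is horizontal with |JF| = 54.6 and F on the −x side, so F = (-54.600, 0.0000). Since A1 is tangent to JF there, WF ⟂ JF, so W = F + (0, 10.1) = (-54.600, 10.100). On A1, F sits at bearing -90° from W; a 67° counterclockwise sweep puts P at bearing -23°, so P = W + 10.1·(cos -23°, sin -23°) = (-45.303, 6.1536). A1 meets PK tangentially, so WP is at right angles to PK, so PK runs along (−sin -23°, cos -23°); with |PK| = 19.3, K = (-37.762, 23.919). Then |FK| = |K − F| = 29.252.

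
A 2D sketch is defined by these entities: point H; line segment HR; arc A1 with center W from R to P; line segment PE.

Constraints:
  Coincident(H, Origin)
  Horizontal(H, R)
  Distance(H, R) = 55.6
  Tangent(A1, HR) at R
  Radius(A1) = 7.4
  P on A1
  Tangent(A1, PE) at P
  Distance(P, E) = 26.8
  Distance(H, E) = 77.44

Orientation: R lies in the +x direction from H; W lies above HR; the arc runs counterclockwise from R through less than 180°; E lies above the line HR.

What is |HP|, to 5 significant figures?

62.808

Checks: |WP| = 7.400 ✓; ∠(WP, PE) = 90.00° ✓; |PE| = 26.80 ✓; |HE| = 77.44 ✓.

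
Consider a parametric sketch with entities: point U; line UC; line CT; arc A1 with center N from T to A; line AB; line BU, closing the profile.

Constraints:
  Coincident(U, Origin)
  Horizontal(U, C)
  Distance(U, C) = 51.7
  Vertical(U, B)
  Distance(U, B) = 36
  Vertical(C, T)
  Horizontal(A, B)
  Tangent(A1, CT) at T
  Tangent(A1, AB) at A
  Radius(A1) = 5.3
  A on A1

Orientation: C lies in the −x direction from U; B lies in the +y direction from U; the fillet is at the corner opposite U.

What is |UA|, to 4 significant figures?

58.73

U is at the origin; U and C share the same y with |UC| = 51.7 and C on the −x side, so C = (-51.70, 0.000). UB is vertical with |UB| = 36.0 and B on the +y side, so B = (0.000, 36.00). The virtual corner opposite U is at (-51.70, 36.00). The tangent condition forces NT to be normal to CT and A1 meets AB tangentially, so NA is at right angles to AB, with radius 5.3, so the center N sits 5.3 in from both sides at N = (-46.40, 30.70). That places the tangent points at T = (-51.70, 30.70) on CT and A = (-46.40, 36.00) on AB. Then |UA| = |A − U| = 58.73.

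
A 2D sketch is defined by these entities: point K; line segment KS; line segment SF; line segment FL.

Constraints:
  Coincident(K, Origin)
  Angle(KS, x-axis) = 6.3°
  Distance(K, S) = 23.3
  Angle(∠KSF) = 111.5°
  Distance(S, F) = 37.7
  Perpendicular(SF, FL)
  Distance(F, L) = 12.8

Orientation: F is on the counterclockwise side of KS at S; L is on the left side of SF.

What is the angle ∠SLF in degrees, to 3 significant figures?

71.2°

K is at the origin; KS runs at 6.3° with length 23.3, so S = 23.3·(cos 6.3°, sin 6.3°) = (23.2, 2.56). ∠KSF = 111.5°, so SF runs at 6.3° + (180° − 111.5°) = 74.8° from the x-axis; with |SF| = 37.7, F = S + 37.7·(cos 74.8°, sin 74.8°) = (33.0, 38.9). SF ⟂ FL; with |FL| = 12.8 on the left of SF, L = F + 12.8·(-0.965, 0.262) = (20.7, 42.3). Then cos ∠SLF = LS·LF / (|LS||LF|), giving 71.2°.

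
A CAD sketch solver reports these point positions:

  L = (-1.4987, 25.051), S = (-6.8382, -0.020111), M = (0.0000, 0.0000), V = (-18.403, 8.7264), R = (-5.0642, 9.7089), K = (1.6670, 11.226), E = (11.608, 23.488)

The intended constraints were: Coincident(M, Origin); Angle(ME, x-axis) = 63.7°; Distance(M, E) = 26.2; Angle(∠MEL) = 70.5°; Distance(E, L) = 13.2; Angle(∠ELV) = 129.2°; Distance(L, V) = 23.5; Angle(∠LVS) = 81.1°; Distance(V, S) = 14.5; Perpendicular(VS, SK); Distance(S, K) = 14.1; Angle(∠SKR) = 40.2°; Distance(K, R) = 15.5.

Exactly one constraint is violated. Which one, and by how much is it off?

Distance(K, R) = 15.5 — off by 8.60.

M = (0.00, 0.00) ✓; ME at 63.70° ✓; |ME| = 26.20 ✓; ∠MEL = 70.50° ✓; |EL| = 13.20 ✓; ∠ELV = 129.2° ✓; |LV| = 23.50 ✓; ∠LVS = 81.10° ✓; |VS| = 14.50 ✓; ∠(VS, SK) = 90.00° ✓; |SK| = 14.10 ✓; ∠SKR = 40.20° ✓; |KR| = 6.900 ✗.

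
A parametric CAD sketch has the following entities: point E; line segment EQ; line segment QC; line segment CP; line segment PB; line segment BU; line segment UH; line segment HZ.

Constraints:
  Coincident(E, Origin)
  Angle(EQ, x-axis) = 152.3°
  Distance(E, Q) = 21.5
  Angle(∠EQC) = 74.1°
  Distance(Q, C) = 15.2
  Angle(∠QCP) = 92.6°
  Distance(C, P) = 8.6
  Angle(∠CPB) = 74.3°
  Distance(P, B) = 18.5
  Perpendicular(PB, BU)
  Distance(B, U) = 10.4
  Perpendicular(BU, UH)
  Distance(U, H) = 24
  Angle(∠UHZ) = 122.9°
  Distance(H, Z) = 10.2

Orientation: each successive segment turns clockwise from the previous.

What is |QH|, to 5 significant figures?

23.306

E is at the origin; EQ runs at 152.3° with length 21.5, so Q = (-19.036, 9.9941). ∠EQC = 74.1° gives QC at 46.400° from the x-axis; with |QC| = 15.2, C = (-8.5537, 21.002). ∠QCP = 92.6° gives CP at -41.000° from the x-axis; with |CP| = 8.6, P = (-2.0632, 15.359). ∠CPB = 74.3° gives PB at -146.70° from the x-axis; with |PB| = 18.5, B = (-17.526, 5.2025). The perpendicularity gives BU at right angles to PB, so BU runs at 123.30°; with |BU| = 10.4, U = (-23.236, 13.895). The perpendicularity gives UH at right angles to BU, so UH runs at 33.300°; with |UH| = 24.0, H = (-3.1761, 27.071). Then |QH| = |H − Q| = 23.306.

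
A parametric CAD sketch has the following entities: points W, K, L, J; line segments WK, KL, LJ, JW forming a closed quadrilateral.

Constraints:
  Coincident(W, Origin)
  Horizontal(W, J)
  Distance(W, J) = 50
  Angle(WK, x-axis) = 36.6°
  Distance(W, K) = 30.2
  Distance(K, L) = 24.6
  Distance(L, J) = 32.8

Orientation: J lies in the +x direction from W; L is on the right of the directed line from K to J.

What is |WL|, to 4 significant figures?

18.60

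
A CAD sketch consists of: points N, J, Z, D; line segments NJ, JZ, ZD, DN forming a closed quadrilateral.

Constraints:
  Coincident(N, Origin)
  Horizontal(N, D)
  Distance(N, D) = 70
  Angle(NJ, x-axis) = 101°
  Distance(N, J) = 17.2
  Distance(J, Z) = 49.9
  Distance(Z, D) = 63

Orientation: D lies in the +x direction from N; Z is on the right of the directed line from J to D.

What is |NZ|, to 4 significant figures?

33.08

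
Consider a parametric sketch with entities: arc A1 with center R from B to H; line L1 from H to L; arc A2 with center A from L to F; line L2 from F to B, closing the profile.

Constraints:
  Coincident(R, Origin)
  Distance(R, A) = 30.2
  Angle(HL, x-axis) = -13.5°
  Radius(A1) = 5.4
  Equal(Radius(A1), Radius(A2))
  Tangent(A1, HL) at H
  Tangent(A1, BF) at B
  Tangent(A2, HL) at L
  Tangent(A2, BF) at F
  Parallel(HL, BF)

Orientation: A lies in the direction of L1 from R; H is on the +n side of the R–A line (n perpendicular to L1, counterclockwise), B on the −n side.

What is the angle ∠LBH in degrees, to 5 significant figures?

70.322°

The slot axis is L1's direction at -13.5°, so u = (cos -13.5°, sin -13.5°) = (0.97237, -0.23345) and n = (−sin -13.5°, cos -13.5°) = (0.23345, 0.97237). R is at the origin and A lies 30.2 along u from R, so A = 30.2·u = (29.366, -7.0500). Tangency of A1 to both parallel lines with radius 5.4 puts H and B at R ± 5.4·n: H = (1.2606, 5.2508), B = (-1.2606, -5.2508). Equal radii place L and F the same way about A: L = A + 5.4·n = (30.626, -1.7993), F = A − 5.4·n = (28.105, -12.301). Then cos ∠LBH = BL·BH / (|BL||BH|), giving 70.322°.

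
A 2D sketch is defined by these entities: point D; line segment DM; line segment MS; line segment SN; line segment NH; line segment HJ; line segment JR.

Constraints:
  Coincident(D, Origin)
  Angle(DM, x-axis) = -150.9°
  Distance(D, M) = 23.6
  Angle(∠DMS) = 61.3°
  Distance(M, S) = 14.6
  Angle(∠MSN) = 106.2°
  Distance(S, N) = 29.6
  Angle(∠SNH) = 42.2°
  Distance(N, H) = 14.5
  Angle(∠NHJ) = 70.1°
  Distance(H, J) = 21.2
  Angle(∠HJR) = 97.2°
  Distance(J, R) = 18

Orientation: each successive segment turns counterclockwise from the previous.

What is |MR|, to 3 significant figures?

44.8

D is at the origin; DM runs at -150.9° with length 23.6, so M = (-20.6, -11.5). ∠DMS = 61.3° gives MS at -32.2° from the x-axis; with |MS| = 14.6, S = (-8.27, -19.3). ∠MSN = 106.2° gives SN at 41.6° from the x-axis; with |SN| = 29.6, N = (13.9, 0.395). ∠SNH = 42.2° gives NH at 179° from the x-axis; with |NH| = 14.5, H = (-0.631, 0.547). ∠NHJ = 70.1° gives HJ at -70.7° from the x-axis; with |HJ| = 21.2, J = (6.38, -19.5). ∠HJR = 97.2° gives JR at 12.1° from the x-axis; with |JR| = 18.0, R = (24.0, -15.7). Then |MR| = |R − M| = 44.8.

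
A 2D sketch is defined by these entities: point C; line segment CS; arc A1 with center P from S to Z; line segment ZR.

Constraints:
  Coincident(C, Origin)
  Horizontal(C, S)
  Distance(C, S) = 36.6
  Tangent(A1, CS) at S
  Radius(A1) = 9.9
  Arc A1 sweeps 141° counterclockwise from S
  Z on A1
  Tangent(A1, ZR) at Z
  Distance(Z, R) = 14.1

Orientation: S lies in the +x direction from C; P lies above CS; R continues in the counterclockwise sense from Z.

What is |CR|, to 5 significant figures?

41.429

C is at the origin; CS is horizontal with |CS| = 36.6 and S on the +x side, so S = (36.600, 0.0000). A1 meets CS tangentially, so PS is at right angles to CS, so P = S + (0, 9.9) = (36.600, 9.9000). On A1, S sits at bearing -90° from P; a 141° counterclockwise sweep puts Z at bearing 51°, so Z = P + 9.9·(cos 51°, sin 51°) = (42.830, 17.594). Since A1 is tangent to ZR there, PZ ⟂ ZR, so ZR runs along (−sin 51°, cos 51°); with |ZR| = 14.1, R = (31.873, 26.467). Then |CR| = |R − C| = 41.429.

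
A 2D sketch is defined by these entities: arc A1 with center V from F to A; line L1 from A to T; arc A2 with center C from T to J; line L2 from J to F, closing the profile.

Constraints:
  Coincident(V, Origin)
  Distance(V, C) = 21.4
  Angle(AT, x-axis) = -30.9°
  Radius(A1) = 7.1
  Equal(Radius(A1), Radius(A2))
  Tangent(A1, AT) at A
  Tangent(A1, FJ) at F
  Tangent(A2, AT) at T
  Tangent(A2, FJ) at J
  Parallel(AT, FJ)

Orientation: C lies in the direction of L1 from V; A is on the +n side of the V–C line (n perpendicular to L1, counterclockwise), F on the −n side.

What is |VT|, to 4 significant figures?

22.55

The slot axis is L1's direction at -30.9°, so u = (cos -30.9°, sin -30.9°) = (0.8581, -0.5135) and n = (−sin -30.9°, cos -30.9°) = (0.5135, 0.8581). V is at the origin and C lies 21.4 along u from V, so C = 21.4·u = (18.36, -10.99). Tangency of A1 to both parallel lines with radius 7.1 puts A and F at V ± 7.1·n: A = (3.646, 6.092), F = (-3.646, -6.092). Equal radii place T and J the same way about C: T = C + 7.1·n = (22.01, -4.898), J = C − 7.1·n = (14.72, -17.08). Then |VT| = |T − V| = 22.55.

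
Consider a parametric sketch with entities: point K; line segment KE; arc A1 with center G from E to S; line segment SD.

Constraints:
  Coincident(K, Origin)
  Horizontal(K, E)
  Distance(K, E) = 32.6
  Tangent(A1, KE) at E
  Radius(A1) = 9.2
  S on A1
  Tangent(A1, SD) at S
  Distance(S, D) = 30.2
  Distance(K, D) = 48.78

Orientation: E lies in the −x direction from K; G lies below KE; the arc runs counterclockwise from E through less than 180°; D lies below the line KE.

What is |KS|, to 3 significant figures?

42.9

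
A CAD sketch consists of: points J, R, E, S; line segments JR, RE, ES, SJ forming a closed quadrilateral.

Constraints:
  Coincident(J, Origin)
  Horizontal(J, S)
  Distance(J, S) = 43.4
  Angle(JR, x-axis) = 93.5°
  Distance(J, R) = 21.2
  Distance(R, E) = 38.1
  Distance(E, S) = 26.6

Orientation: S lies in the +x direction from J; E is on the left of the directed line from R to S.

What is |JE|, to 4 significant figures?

44.67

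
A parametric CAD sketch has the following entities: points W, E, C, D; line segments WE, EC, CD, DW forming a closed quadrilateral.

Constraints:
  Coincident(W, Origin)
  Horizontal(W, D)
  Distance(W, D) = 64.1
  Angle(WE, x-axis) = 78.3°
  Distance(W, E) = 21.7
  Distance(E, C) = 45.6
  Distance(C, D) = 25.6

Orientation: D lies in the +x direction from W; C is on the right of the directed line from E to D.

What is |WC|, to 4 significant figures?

40.40

Checks: W = (0.00, 0.00) ✓; |EC| = 45.60 ✓; |CD| = 25.60 ✓.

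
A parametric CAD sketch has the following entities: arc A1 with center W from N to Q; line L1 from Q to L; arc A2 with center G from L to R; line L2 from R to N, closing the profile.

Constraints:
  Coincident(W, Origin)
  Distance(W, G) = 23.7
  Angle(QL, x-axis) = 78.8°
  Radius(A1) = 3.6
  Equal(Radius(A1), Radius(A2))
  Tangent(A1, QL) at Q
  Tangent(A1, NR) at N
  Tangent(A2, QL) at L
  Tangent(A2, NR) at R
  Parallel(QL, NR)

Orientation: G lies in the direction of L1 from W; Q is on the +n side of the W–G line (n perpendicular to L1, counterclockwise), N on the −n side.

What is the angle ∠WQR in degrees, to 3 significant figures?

73.1°

Tangency of A1 to both parallel lines with radius 3.6 puts Q and N at W ± 3.6·n: Q = (-3.53, 0.699), N = (3.53, -0.699). Equal radii place L and R the same way about G: L = G + 3.6·n = (1.07, 23.9), R = G − 3.6·n = (8.13, 22.5). Then cos ∠WQR = QW·QR / (|QW||QR|), giving 73.1°.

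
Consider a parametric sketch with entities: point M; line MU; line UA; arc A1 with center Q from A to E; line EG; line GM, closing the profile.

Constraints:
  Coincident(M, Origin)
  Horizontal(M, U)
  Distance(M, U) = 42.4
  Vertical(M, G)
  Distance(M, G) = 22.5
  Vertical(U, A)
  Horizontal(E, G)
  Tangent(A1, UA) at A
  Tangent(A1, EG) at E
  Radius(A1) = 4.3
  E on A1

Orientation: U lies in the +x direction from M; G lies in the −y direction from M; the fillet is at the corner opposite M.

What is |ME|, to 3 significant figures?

44.2

The virtual corner opposite M is at (42.4, -22.5). A1 meets UA tangentially, so QA is at right angles to UA and since A1 is tangent to EG there, QE ⟂ EG, with radius 4.3, so the center Q sits 4.3 in from both sides at Q = (38.1, -18.2). That places the tangent points at A = (42.4, -18.2) on UA and E = (38.1, -22.5) on EG. Then |ME| = |E − M| = 44.2.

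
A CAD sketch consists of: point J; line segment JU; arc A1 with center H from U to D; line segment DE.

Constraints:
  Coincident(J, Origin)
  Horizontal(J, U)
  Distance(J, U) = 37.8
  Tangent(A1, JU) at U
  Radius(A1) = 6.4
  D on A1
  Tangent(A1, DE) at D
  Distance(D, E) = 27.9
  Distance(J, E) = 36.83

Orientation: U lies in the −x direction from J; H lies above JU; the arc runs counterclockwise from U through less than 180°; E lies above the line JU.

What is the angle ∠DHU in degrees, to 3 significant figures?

68.2°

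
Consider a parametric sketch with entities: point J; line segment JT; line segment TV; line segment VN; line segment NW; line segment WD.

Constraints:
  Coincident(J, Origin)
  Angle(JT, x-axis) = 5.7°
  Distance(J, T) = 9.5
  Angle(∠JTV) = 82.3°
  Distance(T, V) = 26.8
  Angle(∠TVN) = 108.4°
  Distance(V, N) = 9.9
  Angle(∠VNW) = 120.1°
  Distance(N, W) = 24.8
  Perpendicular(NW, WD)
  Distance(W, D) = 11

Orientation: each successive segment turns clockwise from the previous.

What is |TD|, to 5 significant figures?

21.336

J is at the origin; JT runs at 5.7° with length 9.5, so T = (9.4530, 0.94354). ∠JTV = 82.3° gives TV at -92.000° from the x-axis; with |TV| = 26.8, V = (8.5177, -25.840). ∠TVN = 108.4° gives VN at -163.60° from the x-axis; with |VN| = 9.9, N = (-0.97949, -28.635). ∠VNW = 120.1° gives NW at 136.50° from the x-axis; with |NW| = 24.8, W = (-18.969, -11.564). NW ⟂ WD, so WD runs at 46.500°; with |WD| = 11.0, D = (-11.397, -3.5850). Then |TD| = |D − T| = 21.336.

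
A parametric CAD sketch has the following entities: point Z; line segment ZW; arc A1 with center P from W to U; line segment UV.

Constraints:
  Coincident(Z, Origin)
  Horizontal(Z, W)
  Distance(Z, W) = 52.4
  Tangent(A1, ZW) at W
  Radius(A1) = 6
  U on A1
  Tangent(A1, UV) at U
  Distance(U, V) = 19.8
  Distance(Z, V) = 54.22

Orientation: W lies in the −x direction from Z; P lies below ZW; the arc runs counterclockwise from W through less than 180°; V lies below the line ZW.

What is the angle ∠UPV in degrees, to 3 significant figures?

73.1°

Checks: |PU| = 6.000 ✓; ∠(PU, UV) = 90.00° ✓; |UV| = 19.80 ✓; |ZV| = 54.22 ✓.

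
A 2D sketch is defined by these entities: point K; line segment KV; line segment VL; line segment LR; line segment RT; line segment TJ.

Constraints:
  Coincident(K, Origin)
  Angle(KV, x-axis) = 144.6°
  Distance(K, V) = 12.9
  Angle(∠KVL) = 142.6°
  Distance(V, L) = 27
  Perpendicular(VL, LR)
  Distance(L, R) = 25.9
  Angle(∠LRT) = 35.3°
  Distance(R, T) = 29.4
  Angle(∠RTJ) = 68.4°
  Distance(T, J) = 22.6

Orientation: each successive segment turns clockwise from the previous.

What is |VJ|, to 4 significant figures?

32.15

K is at the origin; KV runs at 144.6° with length 12.9, so V = (-10.52, 7.473). ∠KVL = 142.6° gives VL at 107.2° from the x-axis; with |VL| = 27.0, L = (-18.50, 33.27). VL ⟂ LR, so LR runs at 17.20°; with |LR| = 25.9, R = (6.242, 40.92). ∠LRT = 35.3° gives RT at -127.5° from the x-axis; with |RT| = 29.4, T = (-11.66, 17.60). ∠RTJ = 68.4° gives TJ at 120.9° from the x-axis; with |TJ| = 22.6, J = (-23.26, 36.99). Then |VJ| = |J − V| = 32.15.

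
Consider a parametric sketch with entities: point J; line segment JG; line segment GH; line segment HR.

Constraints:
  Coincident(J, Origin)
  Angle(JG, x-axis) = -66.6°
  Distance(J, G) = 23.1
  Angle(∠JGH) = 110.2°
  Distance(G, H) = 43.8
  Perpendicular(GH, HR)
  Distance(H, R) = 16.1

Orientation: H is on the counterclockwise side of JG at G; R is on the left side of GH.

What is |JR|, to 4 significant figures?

52.08

∠JGH = 110.2°, so GH runs at -66.6° + (180° − 110.2°) = 3.200° from the x-axis; with |GH| = 43.8, H = G + 43.8·(cos 3.200°, sin 3.200°) = (52.91, -18.76). The perpendicularity gives HR at right angles to GH; with |HR| = 16.1 on the left of GH, R = H + 16.1·(-0.05582, 0.9984) = (52.01, -2.680). Then |JR| = |R − J| = 52.08.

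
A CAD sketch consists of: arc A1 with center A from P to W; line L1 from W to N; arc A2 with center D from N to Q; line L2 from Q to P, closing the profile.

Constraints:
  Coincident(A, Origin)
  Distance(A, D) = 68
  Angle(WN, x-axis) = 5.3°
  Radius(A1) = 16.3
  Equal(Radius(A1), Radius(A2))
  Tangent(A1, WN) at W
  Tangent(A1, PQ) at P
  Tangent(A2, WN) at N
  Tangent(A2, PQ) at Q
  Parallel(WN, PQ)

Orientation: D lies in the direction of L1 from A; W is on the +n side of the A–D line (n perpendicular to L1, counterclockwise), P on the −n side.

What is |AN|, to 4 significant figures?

69.93

Tangency of A1 to both parallel lines with radius 16.3 puts W and P at A ± 16.3·n: W = (-1.506, 16.23), P = (1.506, -16.23). Equal radii place N and Q the same way about D: N = D + 16.3·n = (66.20, 22.51), Q = D − 16.3·n = (69.21, -9.949). Then |AN| = |N − A| = 69.93.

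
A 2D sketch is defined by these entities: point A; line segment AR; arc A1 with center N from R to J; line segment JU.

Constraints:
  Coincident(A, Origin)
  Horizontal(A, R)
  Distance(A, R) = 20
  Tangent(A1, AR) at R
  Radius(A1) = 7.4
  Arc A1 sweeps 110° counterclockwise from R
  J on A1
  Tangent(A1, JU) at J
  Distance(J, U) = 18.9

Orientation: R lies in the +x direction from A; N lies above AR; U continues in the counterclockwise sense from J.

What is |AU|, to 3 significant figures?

34.4

A is at the origin; AR is horizontal with |AR| = 20.0 and R on the +x side, so R = (20.0, 0.00). Tangency of A1 to AR means the radius NR is perpendicular to AR, so N = R + (0, 7.4) = (20.0, 7.40). On A1, R sits at bearing -90° from N; a 110° counterclockwise sweep puts J at bearing 20°, so J = N + 7.4·(cos 20°, sin 20°) = (27.0, 9.93). The tangent condition forces NJ to be normal to JU, so JU runs along (−sin 20°, cos 20°); with |JU| = 18.9, U = (20.5, 27.7). Then |AU| = |U − A| = 34.4.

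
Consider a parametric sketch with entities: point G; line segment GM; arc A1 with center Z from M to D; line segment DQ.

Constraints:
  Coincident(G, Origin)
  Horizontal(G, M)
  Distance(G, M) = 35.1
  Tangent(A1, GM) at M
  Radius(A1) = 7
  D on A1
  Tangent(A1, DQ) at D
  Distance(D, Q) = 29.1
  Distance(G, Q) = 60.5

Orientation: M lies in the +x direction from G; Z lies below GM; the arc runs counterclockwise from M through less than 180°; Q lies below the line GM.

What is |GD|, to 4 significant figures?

32.55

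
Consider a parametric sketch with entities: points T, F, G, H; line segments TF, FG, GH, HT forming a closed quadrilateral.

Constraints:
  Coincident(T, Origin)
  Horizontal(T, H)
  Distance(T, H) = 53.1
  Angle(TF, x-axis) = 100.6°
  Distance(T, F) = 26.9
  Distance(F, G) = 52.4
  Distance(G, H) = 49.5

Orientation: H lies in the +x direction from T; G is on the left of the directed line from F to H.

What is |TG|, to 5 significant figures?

64.488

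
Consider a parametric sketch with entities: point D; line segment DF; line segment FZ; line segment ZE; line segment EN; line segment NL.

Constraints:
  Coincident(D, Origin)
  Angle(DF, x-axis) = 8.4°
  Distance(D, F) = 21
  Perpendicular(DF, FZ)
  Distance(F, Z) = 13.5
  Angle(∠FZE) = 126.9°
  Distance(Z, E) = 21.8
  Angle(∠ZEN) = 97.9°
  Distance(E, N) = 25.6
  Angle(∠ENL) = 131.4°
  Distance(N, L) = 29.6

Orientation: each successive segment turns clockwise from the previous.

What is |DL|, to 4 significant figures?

24.54

∠ZEN = 97.9° gives EN at 143.2° from the x-axis; with |EN| = 25.6, N = (-13.09, -10.45). ∠ENL = 131.4° gives NL at 94.60° from the x-axis; with |NL| = 29.6, L = (-15.46, 19.06). Then |DL| = |L − D| = 24.54.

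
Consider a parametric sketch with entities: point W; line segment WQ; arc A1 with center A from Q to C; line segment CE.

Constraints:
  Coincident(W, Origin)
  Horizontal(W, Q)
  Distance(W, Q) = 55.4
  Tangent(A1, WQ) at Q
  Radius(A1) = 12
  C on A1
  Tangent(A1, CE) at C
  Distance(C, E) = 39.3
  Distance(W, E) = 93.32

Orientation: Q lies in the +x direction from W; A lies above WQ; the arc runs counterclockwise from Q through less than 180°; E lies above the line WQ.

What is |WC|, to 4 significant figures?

66.57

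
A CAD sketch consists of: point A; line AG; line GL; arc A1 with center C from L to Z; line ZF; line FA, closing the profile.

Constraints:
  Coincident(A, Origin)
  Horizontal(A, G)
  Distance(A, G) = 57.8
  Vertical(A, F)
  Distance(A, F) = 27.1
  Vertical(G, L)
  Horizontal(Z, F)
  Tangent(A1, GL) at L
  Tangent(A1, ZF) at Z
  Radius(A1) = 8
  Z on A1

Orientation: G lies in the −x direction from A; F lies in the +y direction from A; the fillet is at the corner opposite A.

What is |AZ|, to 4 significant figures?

56.70

A is at the origin; A and G share the same y with |AG| = 57.8 and G on the −x side, so G = (-57.80, 0.000). A and F share the same x with |AF| = 27.1 and F on the +y side, so F = (0.000, 27.10). The virtual corner opposite A is at (-57.80, 27.10). The tangent condition forces CL to be normal to GL and since A1 is tangent to ZF there, CZ ⟂ ZF, with radius 8.0, so the center C sits 8.0 in from both sides at C = (-49.80, 19.10). That places the tangent points at L = (-57.80, 19.10) on GL and Z = (-49.80, 27.10) on ZF. Then |AZ| = |Z − A| = 56.70.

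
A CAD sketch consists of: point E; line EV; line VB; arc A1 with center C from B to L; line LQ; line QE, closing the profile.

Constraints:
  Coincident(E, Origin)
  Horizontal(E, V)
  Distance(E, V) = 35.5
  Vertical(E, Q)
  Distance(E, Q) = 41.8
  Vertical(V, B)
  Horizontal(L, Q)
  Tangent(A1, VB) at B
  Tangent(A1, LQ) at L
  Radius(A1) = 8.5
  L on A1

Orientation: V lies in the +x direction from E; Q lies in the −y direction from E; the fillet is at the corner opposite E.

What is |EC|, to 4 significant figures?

42.87

E and Q share the same x with |EQ| = 41.8 and Q on the −y side, so Q = (0.000, -41.80). The virtual corner opposite E is at (35.50, -41.80). A1 meets VB tangentially, so CB is at right angles to VB and the tangent condition forces CL to be normal to LQ, with radius 8.5, so the center C sits 8.5 in from both sides at C = (27.00, -33.30). Then |EC| = |C − E| = 42.87.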